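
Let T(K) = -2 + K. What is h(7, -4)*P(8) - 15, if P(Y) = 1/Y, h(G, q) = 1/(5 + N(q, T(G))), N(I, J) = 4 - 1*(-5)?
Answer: -1679/112 ≈ -14.991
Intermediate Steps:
N(I, J) = 9 (N(I, J) = 4 + 5 = 9)
h(G, q) = 1/14 (h(G, q) = 1/(5 + 9) = 1/14)
h(7, -4)*P(8) - 15 = (1/14)/8 - 15 = (1/14)*(⅛) - 15 = 1/112 - 15 = -1679/112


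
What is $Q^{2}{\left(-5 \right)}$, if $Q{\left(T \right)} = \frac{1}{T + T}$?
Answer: $\frac{1}{100} \approx 0.01$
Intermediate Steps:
$Q{\left(T \right)} = \frac{1}{2 T}$
$Q^{2}{\left(-5 \right)} = \left(\frac{1}{2 \left(-5\right)}\right)^{2} = \left(\frac{1}{2} \left(- \frac{1}{5}\right)\right)^{2} = \left(- \frac{1}{10}\right)^{2} = \frac{1}{100}$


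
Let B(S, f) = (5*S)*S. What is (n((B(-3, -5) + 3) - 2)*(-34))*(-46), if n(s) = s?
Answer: 71944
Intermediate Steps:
B(S, f) = 5*S²
(n((B(-3, -5) + 3) - 2)*(-34))*(-46) = (((5*(-3)² + 3) - 2)*(-34))*(-46) = (((5*9 + 3) - 2)*(-34))*(-46) = (((45 + 3) - 2)*(-34))*(-46) = ((48 - 2)*(-34))*(-46) = (46*(-34))*(-46) = -1564*(-46) = 71944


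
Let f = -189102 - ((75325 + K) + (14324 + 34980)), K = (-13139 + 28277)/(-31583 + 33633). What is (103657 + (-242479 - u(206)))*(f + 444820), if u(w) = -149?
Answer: -18631917903488/1025 ≈ -1.8177e+10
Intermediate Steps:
K = 7569/1025 (K = 15138/2050 = 15138*(1/2050) = 7569/1025 ≈ 7.3844)
f = -321581844/1025 (f = -189102 - ((75325 + 7569/1025) + (14324 + 34980)) = -189102 - (77215694/1025 + 49304) = -189102 - 1*127752294/1025 = -189102 - 127752294/1025 = -321581844/1025 ≈ -3.1374e+5)
(103657 + (-242479 - u(206)))*(f + 444820) = (103657 + (-242479 - 1*(-149)))*(-321581844/1025 + 444820) = (103657 + (-242479 + 149))*(134358656/1025) = (103657 - 242330)*(134358656/1025) = -138673*134358656/1025 = -18631917903488/1025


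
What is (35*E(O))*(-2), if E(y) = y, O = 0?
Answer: 0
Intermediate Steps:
(35*E(O))*(-2) = (35*0)*(-2) = 0*(-2) = 0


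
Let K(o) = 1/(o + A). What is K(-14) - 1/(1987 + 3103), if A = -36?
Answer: -257/12725 ≈ -0.020196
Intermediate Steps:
K(o) = 1/(-36 + o) (K(o) = 1/(o - 36) = 1/(-36 + o))
K(-14) - 1/(1987 + 3103) = 1/(-36 - 14) - 1/(1987 + 3103) = 1/(-50) - 1/5090 = -1/50 - 1*1/5090 = -1/50 - 1/5090 = -257/12725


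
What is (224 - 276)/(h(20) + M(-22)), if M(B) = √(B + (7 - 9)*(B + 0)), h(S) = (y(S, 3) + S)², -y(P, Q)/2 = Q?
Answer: -5096/19197 + 26*√22/19197 ≈ -0.25911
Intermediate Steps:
y(P, Q) = -2*Q
h(S) = (-6 + S)² (h(S) = (-2*3 + S)² = (-6 + S)²)
M(B) = √(-B) (M(B) = √(B - 2*B) = √(-B))
(224 - 276)/(h(20) + M(-22)) = (224 - 276)/((-6 + 20)² + √(-1*(-22))) = -52/(14² + √22) = -52/(196 + √22)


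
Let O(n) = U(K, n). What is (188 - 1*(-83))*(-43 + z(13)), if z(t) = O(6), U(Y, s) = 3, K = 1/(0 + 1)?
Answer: -10840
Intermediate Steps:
K = 1 (K = 1/1 = 1)
O(n) = 3
z(t) = 3
(188 - 1*(-83))*(-43 + z(13)) = (188 - 1*(-83))*(-43 + 3) = (188 + 83)*(-40) = 271*(-40) = -10840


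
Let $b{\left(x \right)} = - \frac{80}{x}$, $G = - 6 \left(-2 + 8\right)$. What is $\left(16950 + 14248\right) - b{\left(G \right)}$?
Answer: $\frac{280762}{9} \approx 31196.0$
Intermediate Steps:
$G = -36$ ($G = \left(-6\right) 6 = -36$)
$\left(16950 + 14248\right) - b{\left(G \right)} = \left(16950 + 14248\right) - - \frac{80}{-36} = 31198 - \left(-80\right) \left(- \frac{1}{36}\right) = 31198 - \frac{20}{9} = \frac{280762}{9}$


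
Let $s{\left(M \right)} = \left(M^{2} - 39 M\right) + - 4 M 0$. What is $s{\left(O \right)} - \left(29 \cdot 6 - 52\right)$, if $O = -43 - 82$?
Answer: $20378$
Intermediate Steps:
$O = -125$
$s{\left(M \right)} = M^{2} - 39 M$ ($s{\left(M \right)} = \left(M^{2} - 39 M\right) + 0 = M^{2} - 39 M$)
$s{\left(O \right)} - \left(29 \cdot 6 - 52\right) = - 125 \left(-39 - 125\right) - \left(29 \cdot 6 - 52\right) = \left(-125\right) \left(-164\right) - \left(174 - 52\right) = 20500 - 122 = 20378$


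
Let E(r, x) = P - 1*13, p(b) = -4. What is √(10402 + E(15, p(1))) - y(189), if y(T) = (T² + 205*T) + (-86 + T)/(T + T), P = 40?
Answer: -28148251/378 + √10429 ≈ -74364.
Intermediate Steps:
E(r, x) = 27 (E(r, x) = 40 - 1*13 = 40 - 13 = 27)
y(T) = T² + 205*T + (-86 + T)/(2*T) (y(T) = (T² + 205*T) + (-86 + T)/((2*T)) = (T² + 205*T) + (-86 + T)*(1/(2*T)) = (T² + 205*T) + (-86 + T)/(2*T) = T² + 205*T + (-86 + T)/(2*T))
√(10402 + E(15, p(1))) - y(189) = √(10402 + 27) - (½ + 189² - 43/189 + 205*189) = √10429 - (½ + 35721 - 43*1/189 + 38745) = √10429 - (½ + 35721 - 43/189 + 38745) = √10429 - 1*28148251/378 = √10429 - 28148251/378 = -28148251/378 + √10429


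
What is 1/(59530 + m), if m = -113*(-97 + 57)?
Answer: 1/64050 ≈ 1.5613e-5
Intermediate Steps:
m = 4520 (m = -113*(-40) = 4520)
1/(59530 + m) = 1/(59530 + 4520) = 1/64050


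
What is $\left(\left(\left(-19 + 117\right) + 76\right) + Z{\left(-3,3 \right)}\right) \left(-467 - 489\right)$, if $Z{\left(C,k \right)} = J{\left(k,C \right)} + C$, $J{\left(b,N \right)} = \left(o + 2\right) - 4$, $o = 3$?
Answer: $-164432$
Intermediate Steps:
$J{\left(b,N \right)} = 1$ ($J{\left(b,N \right)} = \left(3 + 2\right) - 4 = 5 - 4 = 1$)
$Z{\left(C,k \right)} = 1 + C$
$\left(\left(\left(-19 + 117\right) + 76\right) + Z{\left(-3,3 \right)}\right) \left(-467 - 489\right) = \left(\left(\left(-19 + 117\right) + 76\right) + \left(1 - 3\right)\right) \left(-467 - 489\right) = \left(\left(98 + 76\right) - 2\right) \left(-956\right) = \left(174 - 2\right) \left(-956\right) = 172 \left(-956\right) = -164432$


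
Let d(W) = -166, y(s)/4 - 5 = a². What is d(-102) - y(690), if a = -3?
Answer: -222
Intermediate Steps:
y(s) = 56 (y(s) = 20 + 4*(-3)² = 20 + 4*9 = 20 + 36 = 56)
d(-102) - y(690) = -166 - 1*56 = -166 - 56 = -222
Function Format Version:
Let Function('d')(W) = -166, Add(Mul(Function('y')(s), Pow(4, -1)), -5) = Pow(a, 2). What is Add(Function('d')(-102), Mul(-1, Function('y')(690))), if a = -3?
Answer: -222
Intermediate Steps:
Function('y')(s) = 56 (Function('y')(s) = Add(20, Mul(4, Pow(-3, 2))) = Add(20, Mul(4, 9)) = Add(20, 36) = 56)
Add(Function('d')(-102), Mul(-1, Function('y')(690))) = Add(-166, Mul(-1, 56)) = Add(-166, -56) = -222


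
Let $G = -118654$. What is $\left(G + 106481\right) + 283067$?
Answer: $270894$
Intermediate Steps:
$\left(G + 106481\right) + 283067 = \left(-118654 + 106481\right) + 283067 = -12173 + 283067 = 270894$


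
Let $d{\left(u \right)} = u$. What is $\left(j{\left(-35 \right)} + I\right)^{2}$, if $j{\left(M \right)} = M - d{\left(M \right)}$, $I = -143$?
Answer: $20449$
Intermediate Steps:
$j{\left(M \right)} = 0$ ($j{\left(M \right)} = M - M = 0$)
$\left(j{\left(-35 \right)} + I\right)^{2} = \left(0 - 143\right)^{2} = \left(-143\right)^{2} = 20449$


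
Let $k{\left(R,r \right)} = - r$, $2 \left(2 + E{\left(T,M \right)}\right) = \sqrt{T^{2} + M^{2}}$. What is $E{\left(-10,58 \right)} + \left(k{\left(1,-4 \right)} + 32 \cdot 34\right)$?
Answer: $1090 + \sqrt{866} \approx 1119.4$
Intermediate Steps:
$E{\left(T,M \right)} = -2 + \frac{\sqrt{M^{2} + T^{2}}}{2}$ ($E{\left(T,M \right)} = -2 + \frac{\sqrt{T^{2} + M^{2}}}{2} = -2 + \frac{\sqrt{M^{2} + T^{2}}}{2}$)
$E{\left(-10,58 \right)} + \left(k{\left(1,-4 \right)} + 32 \cdot 34\right) = \left(-2 + \frac{\sqrt{58^{2} + \left(-10\right)^{2}}}{2}\right) + \left(\left(-1\right) \left(-4\right) + 32 \cdot 34\right) = \left(-2 + \frac{\sqrt{3364 + 100}}{2}\right) + \left(4 + 1088\right) = \left(-2 + \frac{\sqrt{3464}}{2}\right) + 1092 = \left(-2 + \frac{2 \sqrt{866}}{2}\right) + 1092 = \left(-2 + \sqrt{866}\right) + 1092 = 1090 + \sqrt{866}$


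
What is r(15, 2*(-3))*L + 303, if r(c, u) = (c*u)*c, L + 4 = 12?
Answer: -10497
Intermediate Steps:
L = 8 (L = -4 + 12 = 8)
r(c, u) = u*c²
r(15, 2*(-3))*L + 303 = ((2*(-3))*15²)*8 + 303 = -6*225*8 + 303 = -1350*8 + 303 = -10800 + 303 = -10497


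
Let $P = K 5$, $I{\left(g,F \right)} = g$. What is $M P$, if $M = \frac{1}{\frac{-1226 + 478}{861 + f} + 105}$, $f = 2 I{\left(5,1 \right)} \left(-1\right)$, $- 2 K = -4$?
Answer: $\frac{8510}{88607} \approx 0.096042$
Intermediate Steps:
$K = 2$ ($K = \left(- \frac{1}{2}\right) \left(-4\right) = 2$)
$f = -10$ ($f = 2 \cdot 5 \left(-1\right) = 10 \left(-1\right) = -10$)
$P = 10$ ($P = 2 \cdot 5 = 10$)
$M = \frac{851}{88607}$ ($M = \frac{1}{\frac{-1226 + 478}{861 - 10} + 105} = \frac{1}{- \frac{748}{851} + 105} = \frac{1}{\frac{88607}{851}} = \frac{851}{88607} \approx 0.0096042$)
$M P = \frac{851}{88607} \cdot 10 = \frac{8510}{88607}$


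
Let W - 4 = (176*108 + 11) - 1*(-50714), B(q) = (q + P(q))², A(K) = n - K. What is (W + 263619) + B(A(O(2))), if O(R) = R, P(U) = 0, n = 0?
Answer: 333360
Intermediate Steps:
A(K) = -K (A(K) = 0 - K = -K)
B(q) = q² (B(q) = (q + 0)² = q²)
W = 69737 (W = 4 + ((176*108 + 11) - 1*(-50714)) = 4 + ((19008 + 11) + 50714) = 4 + (19019 + 50714) = 4 + 69733 = 69737)
(W + 263619) + B(A(O(2))) = (69737 + 263619) + (-1*2)² = 333356 + (-2)² = 333356 + 4 = 333360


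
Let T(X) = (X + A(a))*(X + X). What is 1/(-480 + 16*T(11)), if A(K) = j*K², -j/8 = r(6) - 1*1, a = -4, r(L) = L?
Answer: -1/221888 ≈ -4.5068e-6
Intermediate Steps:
j = -40 (j = -8*(6 - 1*1) = -8*(6 - 1) = -8*5 = -40)
A(K) = -40*K²
T(X) = 2*X*(-640 + X) (T(X) = (X - 40*(-4)²)*(X + X) = (X - 40*16)*(2*X) = (X - 640)*(2*X) = (-640 + X)*(2*X) = 2*X*(-640 + X))
1/(-480 + 16*T(11)) = 1/(-480 + 16*(2*11*(-640 + 11))) = 1/(-480 + 16*(2*11*(-629))) = 1/(-480 + 16*(-13838)) = 1/(-480 - 221408) = 1/(-221888) = -1/221888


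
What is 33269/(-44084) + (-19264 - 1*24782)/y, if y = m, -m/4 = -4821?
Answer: -2090035/687796 ≈ -3.0387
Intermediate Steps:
m = 19284 (m = -4*(-4821) = 19284)
y = 19284
33269/(-44084) + (-19264 - 1*24782)/y = 33269/(-44084) + (-19264 - 1*24782)/19284 = 33269*(-1/44084) + (-19264 - 24782)*(1/19284) = -323/428 - 44046*1/19284 = -323/428 - 7341/3214 = -2090035/687796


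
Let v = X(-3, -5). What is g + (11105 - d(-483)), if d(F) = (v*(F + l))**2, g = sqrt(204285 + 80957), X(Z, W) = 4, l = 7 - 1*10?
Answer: -3768031 + sqrt(285242) ≈ -3.7675e+6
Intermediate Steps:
l = -3 (l = 7 - 10 = -3)
v = 4
g = sqrt(285242) ≈ 534.08
d(F) = (-12 + 4*F)**2 (d(F) = (4*(F - 3))**2 = (4*(-3 + F))**2 = (-12 + 4*F)**2)
g + (11105 - d(-483)) = sqrt(285242) + (11105 - 16*(-3 - 483)**2) = sqrt(285242) + (11105 - 16*(-486)**2) = sqrt(285242) + (11105 - 16*236196) = sqrt(285242) + (11105 - 1*3779136) = sqrt(285242) + (11105 - 3779136) = sqrt(285242) - 3768031 = -3768031 + sqrt(285242)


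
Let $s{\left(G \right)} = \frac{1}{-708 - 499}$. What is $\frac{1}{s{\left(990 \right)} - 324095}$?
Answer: $- \frac{1207}{391182666} \approx -3.0855 \cdot 10^{-6}$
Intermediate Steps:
$s{\left(G \right)} = - \frac{1}{1207}$ ($s{\left(G \right)} = \frac{1}{-1207} = - \frac{1}{1207}$)
$\frac{1}{s{\left(990 \right)} - 324095} = \frac{1}{- \frac{1}{1207} - 324095} = \frac{1}{- \frac{391182666}{1207}} = - \frac{1207}{391182666}$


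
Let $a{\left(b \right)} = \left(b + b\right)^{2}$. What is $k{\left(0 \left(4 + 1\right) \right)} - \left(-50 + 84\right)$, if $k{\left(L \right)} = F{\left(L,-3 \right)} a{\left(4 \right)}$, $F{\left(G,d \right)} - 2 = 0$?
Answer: $94$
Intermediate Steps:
$F{\left(G,d \right)} = 2$ ($F{\left(G,d \right)} = 2 + 0 = 2$)
$a{\left(b \right)} = 4 b^{2}$ ($a{\left(b \right)} = \left(2 b\right)^{2} = 4 b^{2}$)
$k{\left(L \right)} = 128$ ($k{\left(L \right)} = 2 \cdot 4 \cdot 4^{2} = 2 \cdot 4 \cdot 16 = 2 \cdot 64 = 128$)
$k{\left(0 \left(4 + 1\right) \right)} - \left(-50 + 84\right) = 128 - \left(-50 + 84\right) = 128 - 34 = 94$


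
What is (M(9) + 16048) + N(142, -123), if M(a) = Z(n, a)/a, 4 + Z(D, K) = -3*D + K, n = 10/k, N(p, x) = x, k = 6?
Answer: 15925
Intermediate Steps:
n = 5/3 (n = 10/6 = 10*(⅙) = 5/3 ≈ 1.6667)
Z(D, K) = -4 + K - 3*D (Z(D, K) = -4 + (-3*D + K) = -4 + (K - 3*D) = -4 + K - 3*D)
M(a) = (-9 + a)/a (M(a) = (-4 + a - 3*5/3)/a = (-4 + a - 5)/a = (-9 + a)/a)
(M(9) + 16048) + N(142, -123) = ((-9 + 9)/9 + 16048) - 123 = ((⅑)*0 + 16048) - 123 = (0 + 16048) - 123 = 16048 - 123 = 15925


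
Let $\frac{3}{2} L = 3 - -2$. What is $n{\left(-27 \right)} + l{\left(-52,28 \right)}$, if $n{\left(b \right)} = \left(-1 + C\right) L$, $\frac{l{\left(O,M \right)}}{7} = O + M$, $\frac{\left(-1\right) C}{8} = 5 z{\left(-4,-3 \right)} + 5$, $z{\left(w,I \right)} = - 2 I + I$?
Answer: $- \frac{2114}{3} \approx -704.67$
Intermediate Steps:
$z{\left(w,I \right)} = - I$
$C = -160$ ($C = - 8 \left(5 \left(\left(-1\right) \left(-3\right)\right) + 5\right) = - 8 \left(5 \cdot 3 + 5\right) = - 8 \left(15 + 5\right) = \left(-8\right) 20 = -160$)
$l{\left(O,M \right)} = 7 M + 7 O$ ($l{\left(O,M \right)} = 7 \left(O + M\right) = 7 \left(M + O\right) = 7 M + 7 O$)
$L = \frac{10}{3}$ ($L = \frac{2 \left(3 - -2\right)}{3} = \frac{2 \left(3 + 2\right)}{3} = \frac{2}{3} \cdot 5 = \frac{10}{3} \approx 3.3333$)
$n{\left(b \right)} = - \frac{1610}{3}$ ($n{\left(b \right)} = \left(-1 - 160\right) \frac{10}{3} = \left(-161\right) \frac{10}{3} = - \frac{1610}{3}$)
$n{\left(-27 \right)} + l{\left(-52,28 \right)} = - \frac{1610}{3} + \left(7 \cdot 28 + 7 \left(-52\right)\right) = - \frac{1610}{3} + \left(196 - 364\right) = - \frac{1610}{3} - 168 = - \frac{2114}{3}$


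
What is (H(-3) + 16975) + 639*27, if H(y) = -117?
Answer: 34111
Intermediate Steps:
(H(-3) + 16975) + 639*27 = (-117 + 16975) + 639*27 = 16858 + 17253 = 34111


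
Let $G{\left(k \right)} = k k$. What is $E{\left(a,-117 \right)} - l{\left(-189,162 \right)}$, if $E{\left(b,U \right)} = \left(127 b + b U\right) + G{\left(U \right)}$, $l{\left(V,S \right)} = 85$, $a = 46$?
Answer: $14064$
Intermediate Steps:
$G{\left(k \right)} = k^{2}$
$E{\left(b,U \right)} = U^{2} + 127 b + U b$ ($E{\left(b,U \right)} = \left(127 b + b U\right) + U^{2} = \left(127 b + U b\right) + U^{2} = U^{2} + 127 b + U b$)
$E{\left(a,-117 \right)} - l{\left(-189,162 \right)} = \left(\left(-117\right)^{2} + 127 \cdot 46 - 5382\right) - 85 = \left(13689 + 5842 - 5382\right) - 85 = 14149 - 85 = 14064$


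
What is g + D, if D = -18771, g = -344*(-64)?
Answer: 3245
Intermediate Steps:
g = 22016
g + D = 22016 - 18771 = 3245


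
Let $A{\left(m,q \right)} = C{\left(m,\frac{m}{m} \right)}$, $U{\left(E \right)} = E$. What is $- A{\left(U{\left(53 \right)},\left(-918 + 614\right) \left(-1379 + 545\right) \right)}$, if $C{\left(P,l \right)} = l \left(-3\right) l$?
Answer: $3$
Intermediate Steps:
$C{\left(P,l \right)} = - 3 l^{2}$ ($C{\left(P,l \right)} = - 3 l l = - 3 l^{2}$)
$A{\left(m,q \right)} = -3$ ($A{\left(m,q \right)} = - 3 \left(\frac{m}{m}\right)^{2} = - 3 \cdot 1^{2} = \left(-3\right) 1 = -3$)
$- A{\left(U{\left(53 \right)},\left(-918 + 614\right) \left(-1379 + 545\right) \right)} = \left(-1\right) \left(-3\right) = 3$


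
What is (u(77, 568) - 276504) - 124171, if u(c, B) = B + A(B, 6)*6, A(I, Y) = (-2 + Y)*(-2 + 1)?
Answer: -400131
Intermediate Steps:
A(I, Y) = 2 - Y (A(I, Y) = (-2 + Y)*(-1) = 2 - Y)
u(c, B) = -24 + B (u(c, B) = B + (2 - 1*6)*6 = B + (2 - 6)*6 = B - 4*6 = B - 24 = -24 + B)
(u(77, 568) - 276504) - 124171 = ((-24 + 568) - 276504) - 124171 = (544 - 276504) - 124171 = -275960 - 124171 = -400131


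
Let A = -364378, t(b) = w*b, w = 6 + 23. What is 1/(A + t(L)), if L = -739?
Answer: -1/385809 ≈ -2.5920e-6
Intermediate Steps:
w = 29
t(b) = 29*b
1/(A + t(L)) = 1/(-364378 + 29*(-739)) = 1/(-364378 - 21431) = 1/(-385809) = -1/385809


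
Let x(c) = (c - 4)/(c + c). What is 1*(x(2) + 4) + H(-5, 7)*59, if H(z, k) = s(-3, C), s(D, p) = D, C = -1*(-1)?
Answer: -347/2 ≈ -173.50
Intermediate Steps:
C = 1
x(c) = (-4 + c)/(2*c) (x(c) = (-4 + c)/((2*c)) = (-4 + c)*(1/(2*c)) = (-4 + c)/(2*c))
H(z, k) = -3
1*(x(2) + 4) + H(-5, 7)*59 = 1*((½)*(-4 + 2)/2 + 4) - 3*59 = 1*((½)*(½)*(-2) + 4) - 177 = 1*(-½ + 4) - 177 = 1*(7/2) - 177 = 7/2 - 177 = -347/2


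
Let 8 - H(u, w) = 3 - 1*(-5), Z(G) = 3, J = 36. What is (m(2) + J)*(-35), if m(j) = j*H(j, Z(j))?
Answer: -1260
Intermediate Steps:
H(u, w) = 0 (H(u, w) = 8 - (3 - 1*(-5)) = 8 - (3 + 5) = 8 - 1*8 = 8 - 8 = 0)
m(j) = 0 (m(j) = j*0 = 0)
(m(2) + J)*(-35) = (0 + 36)*(-35) = 36*(-35) = -1260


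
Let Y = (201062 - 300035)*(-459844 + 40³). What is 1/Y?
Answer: 1/39177868212 ≈ 2.5525e-11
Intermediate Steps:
Y = 39177868212 (Y = -98973*(-459844 + 64000) = -98973*(-395844) = 39177868212)
1/Y = 1/39177868212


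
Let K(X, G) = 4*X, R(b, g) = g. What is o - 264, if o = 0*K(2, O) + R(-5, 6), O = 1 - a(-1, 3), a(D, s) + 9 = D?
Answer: -258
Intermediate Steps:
a(D, s) = -9 + D
O = 11 (O = 1 - (-9 - 1) = 1 - 1*(-10) = 1 + 10 = 11)
o = 6 (o = 0*(4*2) + 6 = 0*8 + 6 = 0 + 6 = 6)
o - 264 = 6 - 264 = -258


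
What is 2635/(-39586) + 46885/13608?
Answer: 910066265/269343144 ≈ 3.3788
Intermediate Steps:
2635/(-39586) + 46885/13608 = 2635*(-1/39586) + 46885*(1/13608) = -2635/39586 + 46885/13608 = 910066265/269343144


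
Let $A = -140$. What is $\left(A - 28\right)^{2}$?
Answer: $28224$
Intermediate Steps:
$\left(A - 28\right)^{2} = \left(-140 - 28\right)^{2} = \left(-168\right)^{2} = 28224$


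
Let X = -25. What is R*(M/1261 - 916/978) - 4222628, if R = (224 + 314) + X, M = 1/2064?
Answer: -597204905541503/141413584 ≈ -4.2231e+6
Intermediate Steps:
M = 1/2064 ≈ 0.00048450
R = 513 (R = (224 + 314) - 25 = 538 - 25 = 513)
R*(M/1261 - 916/978) - 4222628 = 513*((1/2064)/1261 - 916/978) - 4222628 = 513*((1/2064)*(1/1261) - 916*1/978) - 4222628 = 513*(1/2602704 - 458/489) - 4222628 = 513*(-397345981/424240752) - 4222628 = -67946162751/141413584 - 4222628 = -597204905541503/141413584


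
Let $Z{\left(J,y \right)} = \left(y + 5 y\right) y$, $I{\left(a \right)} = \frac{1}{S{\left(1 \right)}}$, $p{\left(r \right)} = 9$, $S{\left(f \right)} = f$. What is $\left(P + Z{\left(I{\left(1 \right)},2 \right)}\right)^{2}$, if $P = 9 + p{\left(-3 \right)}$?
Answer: $1764$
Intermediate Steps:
$P = 18$ ($P = 9 + 9 = 18$)
$I{\left(a \right)} = 1$ ($I{\left(a \right)} = 1^{-1} = 1$)
$Z{\left(J,y \right)} = 6 y^{2}$ ($Z{\left(J,y \right)} = 6 y y = 6 y^{2}$)
$\left(P + Z{\left(I{\left(1 \right)},2 \right)}\right)^{2} = \left(18 + 6 \cdot 2^{2}\right)^{2} = \left(18 + 6 \cdot 4\right)^{2} = \left(18 + 24\right)^{2} = 42^{2} = 1764$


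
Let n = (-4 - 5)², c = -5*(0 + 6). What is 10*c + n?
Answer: -219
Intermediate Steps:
c = -30 (c = -5*6 = -30)
n = 81 (n = (-9)² = 81)
10*c + n = 10*(-30) + 81 = -300 + 81 = -219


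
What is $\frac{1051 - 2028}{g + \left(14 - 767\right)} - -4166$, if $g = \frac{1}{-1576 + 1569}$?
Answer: $\frac{21969991}{5272} \approx 4167.3$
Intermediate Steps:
$g = - \frac{1}{7}$ ($g = \frac{1}{-7} = - \frac{1}{7} \approx -0.14286$)
$\frac{1051 - 2028}{g + \left(14 - 767\right)} - -4166 = \frac{1051 - 2028}{- \frac{1}{7} + \left(14 - 767\right)} - -4166 = - \frac{977}{- \frac{1}{7} - 753} + 4166 = - \frac{977}{- \frac{5272}{7}} + 4166 = \left(-977\right) \left(- \frac{7}{5272}\right) + 4166 = \frac{6839}{5272} + 4166 = \frac{21969991}{5272}$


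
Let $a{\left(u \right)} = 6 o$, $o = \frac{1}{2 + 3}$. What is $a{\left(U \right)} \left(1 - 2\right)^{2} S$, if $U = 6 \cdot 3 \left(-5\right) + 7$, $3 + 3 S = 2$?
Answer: $- \frac{2}{5} \approx -0.4$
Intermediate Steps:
$S = - \frac{1}{3}$ ($S = -1 + \frac{1}{3} \cdot 2 = -1 + \frac{2}{3} = - \frac{1}{3} \approx -0.33333$)
$U = -83$ ($U = 18 \left(-5\right) + 7 = -90 + 7 = -83$)
$o = \frac{1}{5} \approx 0.2$
$a{\left(u \right)} = \frac{6}{5}$ ($a{\left(u \right)} = 6 \cdot \frac{1}{5} = \frac{6}{5}$)
$a{\left(U \right)} \left(1 - 2\right)^{2} S = \frac{6 \left(1 - 2\right)^{2} \left(- \frac{1}{3}\right)}{5} = \frac{6 \left(-1\right)^{2} \left(- \frac{1}{3}\right)}{5} = \frac{6 \cdot 1 \left(- \frac{1}{3}\right)}{5} = \frac{6}{5} \left(- \frac{1}{3}\right) = - \frac{2}{5}$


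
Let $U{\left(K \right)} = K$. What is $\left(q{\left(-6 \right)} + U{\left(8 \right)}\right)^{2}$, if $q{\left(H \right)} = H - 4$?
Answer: $4$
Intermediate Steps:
$q{\left(H \right)} = -4 + H$
$\left(q{\left(-6 \right)} + U{\left(8 \right)}\right)^{2} = \left(\left(-4 - 6\right) + 8\right)^{2} = \left(-10 + 8\right)^{2} = \left(-2\right)^{2} = 4$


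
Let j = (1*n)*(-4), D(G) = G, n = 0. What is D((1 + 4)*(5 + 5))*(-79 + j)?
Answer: -3950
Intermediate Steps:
j = 0 (j = (1*0)*(-4) = 0*(-4) = 0)
D((1 + 4)*(5 + 5))*(-79 + j) = ((1 + 4)*(5 + 5))*(-79 + 0) = (5*10)*(-79) = 50*(-79) = -3950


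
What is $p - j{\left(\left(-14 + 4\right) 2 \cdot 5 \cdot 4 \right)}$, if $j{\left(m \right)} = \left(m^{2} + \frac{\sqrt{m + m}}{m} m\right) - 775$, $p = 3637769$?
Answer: $3478544 - 20 i \sqrt{2} \approx 3.4785 \cdot 10^{6} - 28.284 i$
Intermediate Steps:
$j{\left(m \right)} = -775 + m^{2} + \sqrt{2} \sqrt{m}$ ($j{\left(m \right)} = \left(m^{2} + \frac{\sqrt{2 m}}{m} m\right) - 775 = \left(m^{2} + \frac{\sqrt{2} \sqrt{m}}{m} m\right) - 775 = \left(m^{2} + \frac{\sqrt{2}}{\sqrt{m}} m\right) - 775 = \left(m^{2} + \sqrt{2} \sqrt{m}\right) - 775 = -775 + m^{2} + \sqrt{2} \sqrt{m}$)
$p - j{\left(\left(-14 + 4\right) 2 \cdot 5 \cdot 4 \right)} = 3637769 - \left(-775 + \left(\left(-14 + 4\right) 2 \cdot 5 \cdot 4\right)^{2} + \sqrt{2} \sqrt{\left(-14 + 4\right) 2 \cdot 5 \cdot 4}\right) = 3637769 - \left(-775 + \left(- 10 \cdot 10 \cdot 4\right)^{2} + \sqrt{2} \sqrt{- 10 \cdot 10 \cdot 4}\right) = 3637769 - \left(-775 + \left(\left(-10\right) 40\right)^{2} + \sqrt{2} \sqrt{\left(-10\right) 40}\right) = 3637769 - \left(-775 + \left(-400\right)^{2} + \sqrt{2} \sqrt{-400}\right) = 3637769 - \left(-775 + 160000 + \sqrt{2} \cdot 20 i\right) = 3637769 - \left(-775 + 160000 + 20 i \sqrt{2}\right) = 3637769 - \left(159225 + 20 i \sqrt{2}\right) = 3478544 - 20 i \sqrt{2}$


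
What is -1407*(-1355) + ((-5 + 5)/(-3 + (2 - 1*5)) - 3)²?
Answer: 1906494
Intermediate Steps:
-1407*(-1355) + ((-5 + 5)/(-3 + (2 - 1*5)) - 3)² = 1906485 + (0/(-3 + (2 - 5)) - 3)² = 1906485 + (0/(-3 - 3) - 3)² = 1906485 + (0/(-6) - 3)² = 1906485 + (0*(-⅙) - 3)² = 1906485 + (0 - 3)² = 1906485 + (-3)² = 1906485 + 9 = 1906494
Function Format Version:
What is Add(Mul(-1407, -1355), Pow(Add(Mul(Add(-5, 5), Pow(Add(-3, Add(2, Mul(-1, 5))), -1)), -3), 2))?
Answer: 1906494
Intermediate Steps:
Add(Mul(-1407, -1355), Pow(Add(Mul(Add(-5, 5), Pow(Add(-3, Add(2, Mul(-1, 5))), -1)), -3), 2)) = Add(1906485, Pow(Add(Mul(0, Pow(Add(-3, Add(2, -5)), -1)), -3), 2)) = Add(1906485, Pow(Add(Mul(0, Pow(Add(-3, -3), -1)), -3), 2)) = Add(1906485, Pow(Add(Mul(0, Pow(-6, -1)), -3), 2)) = Add(1906485, Pow(Add(Mul(0, Rational(-1, 6)), -3), 2)) = Add(1906485, Pow(Add(0, -3), 2)) = Add(1906485, Pow(-3, 2)) = Add(1906485, 9) = 1906494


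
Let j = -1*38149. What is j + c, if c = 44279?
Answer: 6130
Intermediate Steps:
j = -38149
j + c = -38149 + 44279 = 6130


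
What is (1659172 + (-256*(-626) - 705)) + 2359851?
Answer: 4178574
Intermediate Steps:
(1659172 + (-256*(-626) - 705)) + 2359851 = (1659172 + (160256 - 705)) + 2359851 = (1659172 + 159551) + 2359851 = 1818723 + 2359851 = 4178574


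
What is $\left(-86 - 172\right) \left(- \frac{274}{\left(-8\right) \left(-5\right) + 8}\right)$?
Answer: $\frac{5891}{4} \approx 1472.8$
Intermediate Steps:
$\left(-86 - 172\right) \left(- \frac{274}{\left(-8\right) \left(-5\right) + 8}\right) = - 258 \left(- \frac{274}{40 + 8}\right) = - 258 \left(- \frac{274}{48}\right) = - 258 \left(\left(-274\right) \frac{1}{48}\right) = \left(-258\right) \left(- \frac{137}{24}\right) = \frac{5891}{4}$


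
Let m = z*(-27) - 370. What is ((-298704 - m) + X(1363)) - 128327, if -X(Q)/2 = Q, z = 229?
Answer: -423204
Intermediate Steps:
X(Q) = -2*Q
m = -6553 (m = 229*(-27) - 370 = -6183 - 370 = -6553)
((-298704 - m) + X(1363)) - 128327 = ((-298704 - 1*(-6553)) - 2*1363) - 128327 = ((-298704 + 6553) - 2726) - 128327 = (-292151 - 2726) - 128327 = -294877 - 128327 = -423204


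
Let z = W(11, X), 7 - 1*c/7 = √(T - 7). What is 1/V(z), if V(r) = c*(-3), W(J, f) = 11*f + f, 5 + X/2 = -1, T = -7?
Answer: -1/189 - I*√14/1323 ≈ -0.005291 - 0.0028282*I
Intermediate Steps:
X = -12 (X = -10 + 2*(-1) = -10 - 2 = -12)
W(J, f) = 12*f
c = 49 - 7*I*√14 (c = 49 - 7*√(-7 - 7) = 49 - 7*I*√14 ≈ 49.0 - 26.192*I)
z = -144 (z = 12*(-12) = -144)
V(r) = -147 + 21*I*√14 (V(r) = (49 - 7*I*√14)*(-3) = -147 + 21*I*√14)
1/V(z) = 1/(-147 + 21*I*√14)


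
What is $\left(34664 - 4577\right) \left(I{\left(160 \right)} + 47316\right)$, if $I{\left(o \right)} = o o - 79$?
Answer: $2191446819$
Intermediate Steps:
$I{\left(o \right)} = -79 + o^{2}$ ($I{\left(o \right)} = o^{2} - 79 = -79 + o^{2}$)
$\left(34664 - 4577\right) \left(I{\left(160 \right)} + 47316\right) = \left(34664 - 4577\right) \left(\left(-79 + 160^{2}\right) + 47316\right) = 30087 \left(\left(-79 + 25600\right) + 47316\right) = 30087 \left(25521 + 47316\right) = 30087 \cdot 72837 = 2191446819$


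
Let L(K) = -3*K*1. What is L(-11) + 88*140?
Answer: 12353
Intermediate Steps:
L(K) = -3*K
L(-11) + 88*140 = -3*(-11) + 88*140 = 33 + 12320 = 12353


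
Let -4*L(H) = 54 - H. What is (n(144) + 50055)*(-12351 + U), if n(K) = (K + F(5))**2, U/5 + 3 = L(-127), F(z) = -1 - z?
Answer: -3480447531/4 ≈ -8.7011e+8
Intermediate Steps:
L(H) = -27/2 + H/4 (L(H) = -(54 - H)/4 = -27/2 + H/4)
U = -965/4 (U = -15 + 5*(-27/2 + (1/4)*(-127)) = -15 + 5*(-27/2 - 127/4) = -15 + 5*(-181/4) = -15 - 905/4 = -965/4 ≈ -241.25)
n(K) = (-6 + K)**2 (n(K) = (K + (-1 - 1*5))**2 = (K + (-1 - 5))**2 = (K - 6)**2 = (-6 + K)**2)
(n(144) + 50055)*(-12351 + U) = ((-6 + 144)**2 + 50055)*(-12351 - 965/4) = (138**2 + 50055)*(-50369/4) = (19044 + 50055)*(-50369/4) = 69099*(-50369/4) = -3480447531/4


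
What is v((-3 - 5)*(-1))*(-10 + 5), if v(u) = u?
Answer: -40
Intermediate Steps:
v((-3 - 5)*(-1))*(-10 + 5) = ((-3 - 5)*(-1))*(-10 + 5) = -8*(-1)*(-5) = 8*(-5) = -40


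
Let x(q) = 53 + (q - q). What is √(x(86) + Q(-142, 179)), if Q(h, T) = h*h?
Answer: √20217 ≈ 142.19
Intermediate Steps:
Q(h, T) = h²
x(q) = 53 (x(q) = 53 + 0 = 53)
√(x(86) + Q(-142, 179)) = √(53 + (-142)²) = √(53 + 20164) = √20217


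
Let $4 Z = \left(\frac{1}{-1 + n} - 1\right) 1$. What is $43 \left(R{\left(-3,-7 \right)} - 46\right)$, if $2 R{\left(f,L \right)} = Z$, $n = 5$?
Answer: $- \frac{63425}{32} \approx -1982.0$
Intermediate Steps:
$Z = - \frac{3}{16}$ ($Z = \frac{\left(\frac{1}{-1 + 5} - 1\right) 1}{4} = \frac{\left(\frac{1}{4} - 1\right) 1}{4} = \frac{\left(- \frac{3}{4}\right) 1}{4} = \frac{1}{4} \left(- \frac{3}{4}\right) = - \frac{3}{16} \approx -0.1875$)
$R{\left(f,L \right)} = - \frac{3}{32}$ ($R{\left(f,L \right)} = \frac{1}{2} \left(- \frac{3}{16}\right) = - \frac{3}{32}$)
$43 \left(R{\left(-3,-7 \right)} - 46\right) = 43 \left(- \frac{3}{32} - 46\right) = 43 \left(- \frac{1475}{32}\right) = - \frac{63425}{32}$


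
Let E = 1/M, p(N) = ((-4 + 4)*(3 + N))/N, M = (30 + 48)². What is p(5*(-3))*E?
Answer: 0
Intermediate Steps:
M = 6084 (M = 78² = 6084)
p(N) = 0 (p(N) = (0*(3 + N))/N = 0/N = 0)
E = 1/6084 ≈ 0.00016437
p(5*(-3))*E = 0*(1/6084) = 0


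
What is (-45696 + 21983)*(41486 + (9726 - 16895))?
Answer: -813759021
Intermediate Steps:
(-45696 + 21983)*(41486 + (9726 - 16895)) = -23713*(41486 - 7169) = -23713*34317 = -813759021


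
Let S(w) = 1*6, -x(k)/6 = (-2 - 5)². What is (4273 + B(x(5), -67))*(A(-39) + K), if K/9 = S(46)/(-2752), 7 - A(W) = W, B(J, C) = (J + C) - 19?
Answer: 246306217/1376 ≈ 1.7900e+5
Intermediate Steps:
x(k) = -294 (x(k) = -6*(-2 - 5)² = -6*(-7)² = -6*49 = -294)
B(J, C) = -19 + C + J (B(J, C) = (C + J) - 19 = -19 + C + J)
A(W) = 7 - W
S(w) = 6
K = -27/1376 (K = 9*(6/(-2752)) = 9*(6*(-1/2752)) = 9*(-3/1376) = -27/1376 ≈ -0.019622)
(4273 + B(x(5), -67))*(A(-39) + K) = (4273 + (-19 - 67 - 294))*((7 - 1*(-39)) - 27/1376) = (4273 - 380)*((7 + 39) - 27/1376) = 3893*(46 - 27/1376) = 3893*(63269/1376) = 246306217/1376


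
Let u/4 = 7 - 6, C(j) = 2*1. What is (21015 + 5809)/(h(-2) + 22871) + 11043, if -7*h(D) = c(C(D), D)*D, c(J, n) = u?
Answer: 1768227283/160105 ≈ 11044.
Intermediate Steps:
C(j) = 2
u = 4 (u = 4*(7 - 6) = 4*1 = 4)
c(J, n) = 4
h(D) = -4*D/7
(21015 + 5809)/(h(-2) + 22871) + 11043 = (21015 + 5809)/(-4/7*(-2) + 22871) + 11043 = 26824/(8/7 + 22871) + 11043 = 26824/(160105/7) + 11043 = 26824*(7/160105) + 11043 = 187768/160105 + 11043 = 1768227283/160105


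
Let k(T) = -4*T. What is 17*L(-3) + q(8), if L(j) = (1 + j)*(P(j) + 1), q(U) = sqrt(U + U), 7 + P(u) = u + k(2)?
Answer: 582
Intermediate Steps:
P(u) = -15 + u (P(u) = -7 + (u - 4*2) = -7 + (u - 8) = -7 + (-8 + u) = -15 + u)
q(U) = sqrt(2)*sqrt(U) (q(U) = sqrt(2*U) = sqrt(2)*sqrt(U))
L(j) = (1 + j)*(-14 + j) (L(j) = (1 + j)*((-15 + j) + 1) = (1 + j)*(-14 + j))
17*L(-3) + q(8) = 17*(-14 + (-3)**2 - 13*(-3)) + sqrt(2)*sqrt(8) = 17*(-14 + 9 + 39) + sqrt(2)*(2*sqrt(2)) = 17*34 + 4 = 578 + 4 = 582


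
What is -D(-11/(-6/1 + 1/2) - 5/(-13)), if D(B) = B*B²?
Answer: -29791/2197 ≈ -13.560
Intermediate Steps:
D(B) = B³
-D(-11/(-6/1 + 1/2) - 5/(-13)) = -(-11/(-6/1 + 1/2) - 5/(-13))³ = -(-11/(-6*1 + 1*(½)) - 5*(-1/13))³ = -(-11/(-6 + ½) + 5/13)³ = -(-11/(-11/2) + 5/13)³ = -(-11*(-2/11) + 5/13)³ = -(2 + 5/13)³ = -(31/13)³ = -1*29791/2197 = -29791/2197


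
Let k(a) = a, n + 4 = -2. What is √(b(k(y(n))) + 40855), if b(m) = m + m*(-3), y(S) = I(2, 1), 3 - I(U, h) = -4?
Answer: √40841 ≈ 202.09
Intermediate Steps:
n = -6 (n = -4 - 2 = -6)
I(U, h) = 7 (I(U, h) = 3 - 1*(-4) = 3 + 4 = 7)
y(S) = 7
b(m) = -2*m (b(m) = m - 3*m = -2*m)
√(b(k(y(n))) + 40855) = √(-2*7 + 40855) = √(-14 + 40855) = √40841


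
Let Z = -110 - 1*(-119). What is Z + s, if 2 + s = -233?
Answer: -226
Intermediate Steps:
Z = 9 (Z = -110 + 119 = 9)
s = -235 (s = -2 - 233 = -235)
Z + s = 9 - 235 = -226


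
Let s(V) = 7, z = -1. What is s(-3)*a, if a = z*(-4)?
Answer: 28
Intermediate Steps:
a = 4 (a = -1*(-4) = 4)
s(-3)*a = 7*4 = 28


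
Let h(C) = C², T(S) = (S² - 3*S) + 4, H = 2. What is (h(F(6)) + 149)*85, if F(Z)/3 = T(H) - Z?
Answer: 24905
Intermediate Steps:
T(S) = 4 + S² - 3*S
F(Z) = 6 - 3*Z (F(Z) = 3*((4 + 2² - 3*2) - Z) = 3*((4 + 4 - 6) - Z) = 3*(2 - Z) = 6 - 3*Z)
(h(F(6)) + 149)*85 = ((6 - 3*6)² + 149)*85 = ((6 - 18)² + 149)*85 = ((-12)² + 149)*85 = (144 + 149)*85 = 293*85 = 24905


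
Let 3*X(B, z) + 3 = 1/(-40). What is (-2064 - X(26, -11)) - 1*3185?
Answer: -629759/120 ≈ -5248.0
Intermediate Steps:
X(B, z) = -121/120 (X(B, z) = -1 + (⅓)/(-40) = -1 + (⅓)*(-1/40) = -1 - 1/120 = -121/120)
(-2064 - X(26, -11)) - 1*3185 = (-2064 - 1*(-121/120)) - 1*3185 = (-2064 + 121/120) - 3185 = -247559/120 - 3185 = -629759/120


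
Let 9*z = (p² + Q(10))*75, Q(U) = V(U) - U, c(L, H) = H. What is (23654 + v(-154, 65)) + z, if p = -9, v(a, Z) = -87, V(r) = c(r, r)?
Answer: 24242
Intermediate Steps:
V(r) = r
Q(U) = 0 (Q(U) = U - U = 0)
z = 675 (z = (((-9)² + 0)*75)/9 = ((81 + 0)*75)/9 = (81*75)/9 = (⅑)*6075 = 675)
(23654 + v(-154, 65)) + z = (23654 - 87) + 675 = 23567 + 675 = 24242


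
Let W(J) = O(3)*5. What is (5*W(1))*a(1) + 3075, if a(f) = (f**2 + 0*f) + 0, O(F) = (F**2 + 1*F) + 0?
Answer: 3375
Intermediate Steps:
O(F) = F + F**2 (O(F) = (F**2 + F) + 0 = (F + F**2) + 0 = F + F**2)
W(J) = 60 (W(J) = (3*(1 + 3))*5 = (3*4)*5 = 12*5 = 60)
a(f) = f**2 (a(f) = (f**2 + 0) + 0 = f**2 + 0 = f**2)
(5*W(1))*a(1) + 3075 = (5*60)*1**2 + 3075 = 300*1 + 3075 = 300 + 3075 = 3375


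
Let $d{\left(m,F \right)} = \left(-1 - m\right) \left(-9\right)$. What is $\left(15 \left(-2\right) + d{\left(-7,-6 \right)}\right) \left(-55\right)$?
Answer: $4620$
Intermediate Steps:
$d{\left(m,F \right)} = 9 + 9 m$
$\left(15 \left(-2\right) + d{\left(-7,-6 \right)}\right) \left(-55\right) = \left(15 \left(-2\right) + \left(9 + 9 \left(-7\right)\right)\right) \left(-55\right) = \left(-30 + \left(9 - 63\right)\right) \left(-55\right) = \left(-30 - 54\right) \left(-55\right) = \left(-84\right) \left(-55\right) = 4620$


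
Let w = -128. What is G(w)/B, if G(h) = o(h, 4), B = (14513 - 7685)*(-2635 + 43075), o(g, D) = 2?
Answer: 1/138062160 ≈ 7.2431e-9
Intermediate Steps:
B = 276124320 (B = 6828*40440 = 276124320)
G(h) = 2
G(w)/B = 2/276124320 = 2*(1/276124320) = 1/138062160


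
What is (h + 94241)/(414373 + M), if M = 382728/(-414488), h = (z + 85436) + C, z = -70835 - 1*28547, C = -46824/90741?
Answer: 125831679252427/649373800680514 ≈ 0.19377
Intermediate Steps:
C = -15608/30247 (C = -46824*1/90741 = -15608/30247 ≈ -0.51602)
z = -99382 (z = -70835 - 28547 = -99382)
h = -421840270/30247 (h = (-99382 + 85436) - 15608/30247 = -13946 - 15608/30247 = -421840270/30247 ≈ -13947.)
M = -47841/51811 (M = 382728*(-1/414488) = -47841/51811 ≈ -0.92338)
(h + 94241)/(414373 + M) = (-421840270/30247 + 94241)/(414373 - 47841/51811) = 2428667257/(30247*(21469031662/51811)) = (2428667257/30247)*(51811/21469031662) = 125831679252427/649373800680514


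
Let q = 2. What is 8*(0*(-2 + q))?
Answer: 0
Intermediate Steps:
8*(0*(-2 + q)) = 8*(0*(-2 + 2)) = 8*(0*0) = 8*0 = 0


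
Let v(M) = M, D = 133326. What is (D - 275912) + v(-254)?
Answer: -142840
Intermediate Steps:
(D - 275912) + v(-254) = (133326 - 275912) - 254 = -142586 - 254 = -142840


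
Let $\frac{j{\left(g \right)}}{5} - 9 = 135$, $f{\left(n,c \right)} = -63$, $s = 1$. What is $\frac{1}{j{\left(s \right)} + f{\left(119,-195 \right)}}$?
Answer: $\frac{1}{657} \approx 0.0015221$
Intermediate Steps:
$j{\left(g \right)} = 720$ ($j{\left(g \right)} = 45 + 5 \cdot 135 = 45 + 675 = 720$)
$\frac{1}{j{\left(s \right)} + f{\left(119,-195 \right)}} = \frac{1}{720 - 63} = \frac{1}{657}$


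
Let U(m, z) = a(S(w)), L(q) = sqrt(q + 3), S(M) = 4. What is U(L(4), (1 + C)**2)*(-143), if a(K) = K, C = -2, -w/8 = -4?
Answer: -572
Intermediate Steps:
w = 32 (w = -8*(-4) = 32)
L(q) = sqrt(3 + q)
U(m, z) = 4
U(L(4), (1 + C)**2)*(-143) = 4*(-143) = -572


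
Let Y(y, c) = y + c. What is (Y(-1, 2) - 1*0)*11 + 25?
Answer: 36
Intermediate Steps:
Y(y, c) = c + y
(Y(-1, 2) - 1*0)*11 + 25 = ((2 - 1) - 1*0)*11 + 25 = (1 + 0)*11 + 25 = 1*11 + 25 = 11 + 25 = 36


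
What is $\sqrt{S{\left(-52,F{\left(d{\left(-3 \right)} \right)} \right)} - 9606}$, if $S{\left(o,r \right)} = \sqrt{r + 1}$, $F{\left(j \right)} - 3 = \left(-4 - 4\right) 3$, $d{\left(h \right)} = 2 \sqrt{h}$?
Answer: $\sqrt{-9606 + 2 i \sqrt{5}} \approx 0.0228 + 98.01 i$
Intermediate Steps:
$F{\left(j \right)} = -21$ ($F{\left(j \right)} = 3 + \left(-4 - 4\right) 3 = 3 - 24 = -21$)
$S{\left(o,r \right)} = \sqrt{1 + r}$
$\sqrt{S{\left(-52,F{\left(d{\left(-3 \right)} \right)} \right)} - 9606} = \sqrt{\sqrt{1 - 21} - 9606} = \sqrt{\sqrt{-20} - 9606} = \sqrt{2 i \sqrt{5} - 9606} = \sqrt{-9606 + 2 i \sqrt{5}}$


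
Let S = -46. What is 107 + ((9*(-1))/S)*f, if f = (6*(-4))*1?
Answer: 2353/23 ≈ 102.30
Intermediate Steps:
f = -24 (f = -24*1 = -24)
107 + ((9*(-1))/S)*f = 107 + ((9*(-1))/(-46))*(-24) = 107 - 9*(-1/46)*(-24) = 107 + (9/46)*(-24) = 107 - 108/23 = 2353/23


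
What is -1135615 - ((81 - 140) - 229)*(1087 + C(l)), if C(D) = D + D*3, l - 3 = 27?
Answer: -787999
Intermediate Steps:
l = 30 (l = 3 + 27 = 30)
C(D) = 4*D (C(D) = D + 3*D = 4*D)
-1135615 - ((81 - 140) - 229)*(1087 + C(l)) = -1135615 - ((81 - 140) - 229)*(1087 + 4*30) = -1135615 - (-59 - 229)*(1087 + 120) = -1135615 - (-288)*1207 = -1135615 - 1*(-347616) = -1135615 + 347616 = -787999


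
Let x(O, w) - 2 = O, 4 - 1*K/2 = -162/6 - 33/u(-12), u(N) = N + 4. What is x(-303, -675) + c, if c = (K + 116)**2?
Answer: 456225/16 ≈ 28514.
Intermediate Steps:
u(N) = 4 + N
K = 215/4 (K = 8 - 2*(-162/6 - 33/(4 - 12)) = 8 - 2*(-162*1/6 - 33/(-8)) = 8 - 2*(-27 - 33*(-1/8)) = 8 - 2*(-27 + 33/8) = 8 - 2*(-183/8) = 8 + 183/4 = 215/4 ≈ 53.750)
c = 461041/16 (c = (215/4 + 116)**2 = (679/4)**2 = 461041/16 ≈ 28815.)
x(O, w) = 2 + O
x(-303, -675) + c = (2 - 303) + 461041/16 = -301 + 461041/16 = 456225/16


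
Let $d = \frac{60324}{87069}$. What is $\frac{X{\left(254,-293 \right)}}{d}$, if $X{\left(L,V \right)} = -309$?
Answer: $- \frac{8968107}{20108} \approx -446.0$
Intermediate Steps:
$d = \frac{20108}{29023}$ ($d = 60324 \cdot \frac{1}{87069} = \frac{20108}{29023} \approx 0.69283$)
$\frac{X{\left(254,-293 \right)}}{d} = - \frac{309}{\frac{20108}{29023}} = \left(-309\right) \frac{29023}{20108} = - \frac{8968107}{20108}$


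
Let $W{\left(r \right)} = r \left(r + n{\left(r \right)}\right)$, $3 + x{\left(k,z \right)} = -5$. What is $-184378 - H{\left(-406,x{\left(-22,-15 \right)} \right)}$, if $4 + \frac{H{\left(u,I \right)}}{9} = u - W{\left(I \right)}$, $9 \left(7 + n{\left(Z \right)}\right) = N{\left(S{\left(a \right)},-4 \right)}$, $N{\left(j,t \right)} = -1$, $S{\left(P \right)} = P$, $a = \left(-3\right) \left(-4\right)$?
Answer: $-179600$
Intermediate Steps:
$a = 12$
$x{\left(k,z \right)} = -8$ ($x{\left(k,z \right)} = -3 - 5 = -8$)
$n{\left(Z \right)} = - \frac{64}{9}$ ($n{\left(Z \right)} = -7 + \frac{1}{9} \left(-1\right) = -7 - \frac{1}{9} = - \frac{64}{9}$)
$W{\left(r \right)} = r \left(- \frac{64}{9} + r\right)$ ($W{\left(r \right)} = r \left(r - \frac{64}{9}\right) = r \left(- \frac{64}{9} + r\right)$)
$H{\left(u,I \right)} = -36 + 9 u - I \left(-64 + 9 I\right)$ ($H{\left(u,I \right)} = -36 + 9 \left(u - \frac{I \left(-64 + 9 I\right)}{9}\right) = -36 - \left(- 9 u + I \left(-64 + 9 I\right)\right) = -36 + 9 u - I \left(-64 + 9 I\right)$)
$-184378 - H{\left(-406,x{\left(-22,-15 \right)} \right)} = -184378 - \left(-36 + 9 \left(-406\right) - - 8 \left(-64 + 9 \left(-8\right)\right)\right) = -184378 - \left(-36 - 3654 - - 8 \left(-64 - 72\right)\right) = -184378 - \left(-36 - 3654 - \left(-8\right) \left(-136\right)\right) = -184378 - \left(-36 - 3654 - 1088\right) = -184378 - -4778 = -184378 + 4778 = -179600$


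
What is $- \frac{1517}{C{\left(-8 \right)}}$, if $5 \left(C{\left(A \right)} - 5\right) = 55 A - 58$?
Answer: $\frac{7585}{473} \approx 16.036$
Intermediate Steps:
$C{\left(A \right)} = - \frac{33}{5} + 11 A$ ($C{\left(A \right)} = 5 + \frac{55 A - 58}{5} = 5 + \frac{-58 + 55 A}{5} = 5 + \left(- \frac{58}{5} + 11 A\right) = - \frac{33}{5} + 11 A$)
$- \frac{1517}{C{\left(-8 \right)}} = - \frac{1517}{- \frac{33}{5} + 11 \left(-8\right)} = - \frac{1517}{- \frac{33}{5} - 88} = - \frac{1517}{- \frac{473}{5}} = \left(-1517\right) \left(- \frac{5}{473}\right) = \frac{7585}{473}$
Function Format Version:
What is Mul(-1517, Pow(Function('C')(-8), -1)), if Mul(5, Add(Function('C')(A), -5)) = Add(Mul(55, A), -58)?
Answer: Rational(7585, 473) ≈ 16.036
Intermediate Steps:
Function('C')(A) = Add(Rational(-33, 5), Mul(11, A)) (Function('C')(A) = Add(5, Mul(Rational(1, 5), Add(Mul(55, A), -58))) = Add(5, Mul(Rational(1, 5), Add(-58, Mul(55, A)))) = Add(5, Add(Rational(-58, 5), Mul(11, A))) = Add(Rational(-33, 5), Mul(11, A)))
Mul(-1517, Pow(Function('C')(-8), -1)) = Mul(-1517, Pow(Add(Rational(-33, 5), Mul(11, -8)), -1)) = Mul(-1517, Pow(Add(Rational(-33, 5), -88), -1)) = Mul(-1517, Pow(Rational(-473, 5), -1)) = Mul(-1517, Rational(-5, 473)) = Rational(7585, 473)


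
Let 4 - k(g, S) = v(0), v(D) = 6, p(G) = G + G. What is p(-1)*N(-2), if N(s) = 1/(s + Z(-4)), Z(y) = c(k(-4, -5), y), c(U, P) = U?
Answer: ½ ≈ 0.50000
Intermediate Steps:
p(G) = 2*G
k(g, S) = -2 (k(g, S) = 4 - 1*6 = 4 - 6 = -2)
Z(y) = -2
N(s) = 1/(-2 + s) (N(s) = 1/(s - 2) = 1/(-2 + s))
p(-1)*N(-2) = (2*(-1))/(-2 - 2) = -2/(-4) = -2*(-¼) = ½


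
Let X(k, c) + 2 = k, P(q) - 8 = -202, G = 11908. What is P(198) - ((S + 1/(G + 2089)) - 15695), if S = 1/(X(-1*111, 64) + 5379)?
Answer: 1142550819939/73708202 ≈ 15501.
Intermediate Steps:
P(q) = -194 (P(q) = 8 - 202 = -194)
X(k, c) = -2 + k
S = 1/5266 (S = 1/((-2 - 1*111) + 5379) = 1/((-2 - 111) + 5379) = 1/(-113 + 5379) = 1/5266 ≈ 0.00018990)
P(198) - ((S + 1/(G + 2089)) - 15695) = -194 - ((1/5266 + 1/(11908 + 2089)) - 15695) = -194 - ((1/5266 + 1/13997) - 15695) = -194 - (19263/73708202 - 15695) = -194 - 1*(-1156850211127/73708202) = -194 + 1156850211127/73708202 = 1142550819939/73708202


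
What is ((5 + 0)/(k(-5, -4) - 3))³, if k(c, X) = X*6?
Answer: -125/19683 ≈ -0.0063507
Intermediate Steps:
k(c, X) = 6*X
((5 + 0)/(k(-5, -4) - 3))³ = ((5 + 0)/(6*(-4) - 3))³ = (5/(-24 - 3))³ = (5/(-27))³ = (5*(-1/27))³ = (-5/27)³ = -125/19683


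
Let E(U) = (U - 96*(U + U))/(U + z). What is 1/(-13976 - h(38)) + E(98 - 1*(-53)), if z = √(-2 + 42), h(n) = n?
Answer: -61030866635/318972654 + 57682*√10/22761 ≈ -183.32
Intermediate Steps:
z = 2*√10 (z = √40 = 2*√10 ≈ 6.3246)
E(U) = -191*U/(U + 2*√10) (E(U) = (U - 96*(U + U))/(U + 2*√10) = (U - 192*U)/(U + 2*√10) = (-191*U)/(U + 2*√10) = -191*U/(U + 2*√10))
1/(-13976 - h(38)) + E(98 - 1*(-53)) = 1/(-13976 - 1*38) - 191*(98 - 1*(-53))/((98 - 1*(-53)) + 2*√10) = 1/(-13976 - 38) - 191*(98 + 53)/((98 + 53) + 2*√10) = 1/(-14014) - 191*151/(151 + 2*√10) = -1/14014 - 28841/(151 + 2*√10)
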